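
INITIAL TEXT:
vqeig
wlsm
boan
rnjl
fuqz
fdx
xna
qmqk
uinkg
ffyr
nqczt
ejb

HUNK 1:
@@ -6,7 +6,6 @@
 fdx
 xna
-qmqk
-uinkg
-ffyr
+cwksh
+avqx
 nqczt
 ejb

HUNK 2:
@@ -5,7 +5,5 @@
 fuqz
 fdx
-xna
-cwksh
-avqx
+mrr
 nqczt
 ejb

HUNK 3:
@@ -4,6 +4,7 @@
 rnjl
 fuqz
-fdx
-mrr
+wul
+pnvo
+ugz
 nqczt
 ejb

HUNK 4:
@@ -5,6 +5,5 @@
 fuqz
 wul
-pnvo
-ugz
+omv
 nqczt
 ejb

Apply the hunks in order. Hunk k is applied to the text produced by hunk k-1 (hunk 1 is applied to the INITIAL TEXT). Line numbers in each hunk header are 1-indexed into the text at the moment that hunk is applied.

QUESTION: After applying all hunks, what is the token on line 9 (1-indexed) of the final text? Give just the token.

Hunk 1: at line 6 remove [qmqk,uinkg,ffyr] add [cwksh,avqx] -> 11 lines: vqeig wlsm boan rnjl fuqz fdx xna cwksh avqx nqczt ejb
Hunk 2: at line 5 remove [xna,cwksh,avqx] add [mrr] -> 9 lines: vqeig wlsm boan rnjl fuqz fdx mrr nqczt ejb
Hunk 3: at line 4 remove [fdx,mrr] add [wul,pnvo,ugz] -> 10 lines: vqeig wlsm boan rnjl fuqz wul pnvo ugz nqczt ejb
Hunk 4: at line 5 remove [pnvo,ugz] add [omv] -> 9 lines: vqeig wlsm boan rnjl fuqz wul omv nqczt ejb
Final line 9: ejb

Answer: ejb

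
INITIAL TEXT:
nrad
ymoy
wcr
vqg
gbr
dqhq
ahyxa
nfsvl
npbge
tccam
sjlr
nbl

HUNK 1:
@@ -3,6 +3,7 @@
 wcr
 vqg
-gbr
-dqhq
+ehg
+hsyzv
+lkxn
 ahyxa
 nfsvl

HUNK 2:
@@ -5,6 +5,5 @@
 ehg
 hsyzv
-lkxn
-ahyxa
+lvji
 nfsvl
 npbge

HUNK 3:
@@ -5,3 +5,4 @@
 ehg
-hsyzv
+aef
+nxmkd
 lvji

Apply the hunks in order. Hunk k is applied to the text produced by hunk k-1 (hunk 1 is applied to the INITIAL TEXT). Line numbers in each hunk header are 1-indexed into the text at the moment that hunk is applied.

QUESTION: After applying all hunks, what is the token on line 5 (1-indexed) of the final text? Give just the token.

Answer: ehg

Derivation:
Hunk 1: at line 3 remove [gbr,dqhq] add [ehg,hsyzv,lkxn] -> 13 lines: nrad ymoy wcr vqg ehg hsyzv lkxn ahyxa nfsvl npbge tccam sjlr nbl
Hunk 2: at line 5 remove [lkxn,ahyxa] add [lvji] -> 12 lines: nrad ymoy wcr vqg ehg hsyzv lvji nfsvl npbge tccam sjlr nbl
Hunk 3: at line 5 remove [hsyzv] add [aef,nxmkd] -> 13 lines: nrad ymoy wcr vqg ehg aef nxmkd lvji nfsvl npbge tccam sjlr nbl
Final line 5: ehg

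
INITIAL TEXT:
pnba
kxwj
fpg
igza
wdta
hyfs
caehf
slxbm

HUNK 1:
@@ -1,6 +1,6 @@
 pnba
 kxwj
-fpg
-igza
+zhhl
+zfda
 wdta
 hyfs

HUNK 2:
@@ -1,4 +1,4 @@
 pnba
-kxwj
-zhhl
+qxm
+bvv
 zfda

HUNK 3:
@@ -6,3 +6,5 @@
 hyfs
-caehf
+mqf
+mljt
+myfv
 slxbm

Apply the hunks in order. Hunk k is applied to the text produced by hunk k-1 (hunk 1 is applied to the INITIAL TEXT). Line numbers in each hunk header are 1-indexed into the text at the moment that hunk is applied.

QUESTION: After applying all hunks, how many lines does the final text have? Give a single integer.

Hunk 1: at line 1 remove [fpg,igza] add [zhhl,zfda] -> 8 lines: pnba kxwj zhhl zfda wdta hyfs caehf slxbm
Hunk 2: at line 1 remove [kxwj,zhhl] add [qxm,bvv] -> 8 lines: pnba qxm bvv zfda wdta hyfs caehf slxbm
Hunk 3: at line 6 remove [caehf] add [mqf,mljt,myfv] -> 10 lines: pnba qxm bvv zfda wdta hyfs mqf mljt myfv slxbm
Final line count: 10

Answer: 10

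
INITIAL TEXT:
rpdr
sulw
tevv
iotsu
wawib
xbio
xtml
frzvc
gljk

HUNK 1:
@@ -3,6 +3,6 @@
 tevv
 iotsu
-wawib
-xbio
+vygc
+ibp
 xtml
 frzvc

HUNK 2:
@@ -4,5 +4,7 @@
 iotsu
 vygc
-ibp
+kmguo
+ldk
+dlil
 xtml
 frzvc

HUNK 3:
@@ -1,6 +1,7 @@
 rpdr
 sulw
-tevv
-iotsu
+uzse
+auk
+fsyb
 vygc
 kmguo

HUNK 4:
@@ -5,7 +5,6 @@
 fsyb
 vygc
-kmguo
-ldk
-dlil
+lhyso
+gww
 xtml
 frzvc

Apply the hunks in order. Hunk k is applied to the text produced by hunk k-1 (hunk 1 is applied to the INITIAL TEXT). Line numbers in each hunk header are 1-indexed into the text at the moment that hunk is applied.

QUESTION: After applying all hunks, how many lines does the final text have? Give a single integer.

Hunk 1: at line 3 remove [wawib,xbio] add [vygc,ibp] -> 9 lines: rpdr sulw tevv iotsu vygc ibp xtml frzvc gljk
Hunk 2: at line 4 remove [ibp] add [kmguo,ldk,dlil] -> 11 lines: rpdr sulw tevv iotsu vygc kmguo ldk dlil xtml frzvc gljk
Hunk 3: at line 1 remove [tevv,iotsu] add [uzse,auk,fsyb] -> 12 lines: rpdr sulw uzse auk fsyb vygc kmguo ldk dlil xtml frzvc gljk
Hunk 4: at line 5 remove [kmguo,ldk,dlil] add [lhyso,gww] -> 11 lines: rpdr sulw uzse auk fsyb vygc lhyso gww xtml frzvc gljk
Final line count: 11

Answer: 11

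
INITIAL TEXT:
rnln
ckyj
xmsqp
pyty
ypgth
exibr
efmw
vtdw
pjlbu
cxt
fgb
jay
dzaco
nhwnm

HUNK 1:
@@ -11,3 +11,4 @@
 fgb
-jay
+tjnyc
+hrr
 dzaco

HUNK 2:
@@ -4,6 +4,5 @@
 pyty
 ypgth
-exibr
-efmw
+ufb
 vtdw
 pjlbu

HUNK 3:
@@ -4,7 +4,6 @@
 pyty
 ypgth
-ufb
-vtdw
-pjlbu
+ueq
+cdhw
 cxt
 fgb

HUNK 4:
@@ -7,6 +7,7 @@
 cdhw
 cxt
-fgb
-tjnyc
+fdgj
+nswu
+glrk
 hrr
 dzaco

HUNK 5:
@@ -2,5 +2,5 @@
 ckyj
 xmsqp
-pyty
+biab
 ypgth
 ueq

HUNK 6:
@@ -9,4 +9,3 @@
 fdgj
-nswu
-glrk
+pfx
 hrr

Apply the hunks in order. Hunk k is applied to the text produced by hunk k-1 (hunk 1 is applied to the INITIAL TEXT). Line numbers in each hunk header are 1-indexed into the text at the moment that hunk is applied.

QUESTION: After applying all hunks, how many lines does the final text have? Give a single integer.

Hunk 1: at line 11 remove [jay] add [tjnyc,hrr] -> 15 lines: rnln ckyj xmsqp pyty ypgth exibr efmw vtdw pjlbu cxt fgb tjnyc hrr dzaco nhwnm
Hunk 2: at line 4 remove [exibr,efmw] add [ufb] -> 14 lines: rnln ckyj xmsqp pyty ypgth ufb vtdw pjlbu cxt fgb tjnyc hrr dzaco nhwnm
Hunk 3: at line 4 remove [ufb,vtdw,pjlbu] add [ueq,cdhw] -> 13 lines: rnln ckyj xmsqp pyty ypgth ueq cdhw cxt fgb tjnyc hrr dzaco nhwnm
Hunk 4: at line 7 remove [fgb,tjnyc] add [fdgj,nswu,glrk] -> 14 lines: rnln ckyj xmsqp pyty ypgth ueq cdhw cxt fdgj nswu glrk hrr dzaco nhwnm
Hunk 5: at line 2 remove [pyty] add [biab] -> 14 lines: rnln ckyj xmsqp biab ypgth ueq cdhw cxt fdgj nswu glrk hrr dzaco nhwnm
Hunk 6: at line 9 remove [nswu,glrk] add [pfx] -> 13 lines: rnln ckyj xmsqp biab ypgth ueq cdhw cxt fdgj pfx hrr dzaco nhwnm
Final line count: 13

Answer: 13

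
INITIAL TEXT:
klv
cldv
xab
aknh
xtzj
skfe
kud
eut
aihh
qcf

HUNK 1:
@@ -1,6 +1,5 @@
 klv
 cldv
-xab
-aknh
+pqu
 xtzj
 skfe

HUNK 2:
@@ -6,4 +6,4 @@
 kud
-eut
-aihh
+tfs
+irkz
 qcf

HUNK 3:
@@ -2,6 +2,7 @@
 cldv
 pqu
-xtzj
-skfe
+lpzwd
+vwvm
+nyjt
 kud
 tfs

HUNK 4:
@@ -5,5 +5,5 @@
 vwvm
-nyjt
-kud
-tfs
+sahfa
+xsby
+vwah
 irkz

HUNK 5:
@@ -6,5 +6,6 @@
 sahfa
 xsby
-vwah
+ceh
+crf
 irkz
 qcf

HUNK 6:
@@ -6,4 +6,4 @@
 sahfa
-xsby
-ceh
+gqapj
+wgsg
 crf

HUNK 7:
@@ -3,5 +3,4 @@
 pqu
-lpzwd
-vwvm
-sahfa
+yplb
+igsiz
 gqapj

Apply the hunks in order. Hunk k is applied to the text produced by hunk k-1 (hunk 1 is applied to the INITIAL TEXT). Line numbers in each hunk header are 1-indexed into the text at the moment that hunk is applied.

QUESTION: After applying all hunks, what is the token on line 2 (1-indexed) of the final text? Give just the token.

Answer: cldv

Derivation:
Hunk 1: at line 1 remove [xab,aknh] add [pqu] -> 9 lines: klv cldv pqu xtzj skfe kud eut aihh qcf
Hunk 2: at line 6 remove [eut,aihh] add [tfs,irkz] -> 9 lines: klv cldv pqu xtzj skfe kud tfs irkz qcf
Hunk 3: at line 2 remove [xtzj,skfe] add [lpzwd,vwvm,nyjt] -> 10 lines: klv cldv pqu lpzwd vwvm nyjt kud tfs irkz qcf
Hunk 4: at line 5 remove [nyjt,kud,tfs] add [sahfa,xsby,vwah] -> 10 lines: klv cldv pqu lpzwd vwvm sahfa xsby vwah irkz qcf
Hunk 5: at line 6 remove [vwah] add [ceh,crf] -> 11 lines: klv cldv pqu lpzwd vwvm sahfa xsby ceh crf irkz qcf
Hunk 6: at line 6 remove [xsby,ceh] add [gqapj,wgsg] -> 11 lines: klv cldv pqu lpzwd vwvm sahfa gqapj wgsg crf irkz qcf
Hunk 7: at line 3 remove [lpzwd,vwvm,sahfa] add [yplb,igsiz] -> 10 lines: klv cldv pqu yplb igsiz gqapj wgsg crf irkz qcf
Final line 2: cldv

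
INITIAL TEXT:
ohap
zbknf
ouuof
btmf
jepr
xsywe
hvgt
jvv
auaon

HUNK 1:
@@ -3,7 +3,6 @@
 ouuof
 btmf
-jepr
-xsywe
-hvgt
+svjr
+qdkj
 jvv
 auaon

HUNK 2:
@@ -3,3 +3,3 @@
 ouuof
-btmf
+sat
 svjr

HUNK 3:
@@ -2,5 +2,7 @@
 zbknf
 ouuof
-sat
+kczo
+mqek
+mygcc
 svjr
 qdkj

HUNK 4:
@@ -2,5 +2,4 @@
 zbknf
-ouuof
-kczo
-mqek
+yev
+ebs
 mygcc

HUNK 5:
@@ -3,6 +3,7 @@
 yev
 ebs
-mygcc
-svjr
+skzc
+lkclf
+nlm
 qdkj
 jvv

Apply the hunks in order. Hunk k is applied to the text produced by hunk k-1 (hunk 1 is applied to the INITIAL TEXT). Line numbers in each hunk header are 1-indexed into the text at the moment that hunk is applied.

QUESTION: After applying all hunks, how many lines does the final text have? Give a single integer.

Hunk 1: at line 3 remove [jepr,xsywe,hvgt] add [svjr,qdkj] -> 8 lines: ohap zbknf ouuof btmf svjr qdkj jvv auaon
Hunk 2: at line 3 remove [btmf] add [sat] -> 8 lines: ohap zbknf ouuof sat svjr qdkj jvv auaon
Hunk 3: at line 2 remove [sat] add [kczo,mqek,mygcc] -> 10 lines: ohap zbknf ouuof kczo mqek mygcc svjr qdkj jvv auaon
Hunk 4: at line 2 remove [ouuof,kczo,mqek] add [yev,ebs] -> 9 lines: ohap zbknf yev ebs mygcc svjr qdkj jvv auaon
Hunk 5: at line 3 remove [mygcc,svjr] add [skzc,lkclf,nlm] -> 10 lines: ohap zbknf yev ebs skzc lkclf nlm qdkj jvv auaon
Final line count: 10

Answer: 10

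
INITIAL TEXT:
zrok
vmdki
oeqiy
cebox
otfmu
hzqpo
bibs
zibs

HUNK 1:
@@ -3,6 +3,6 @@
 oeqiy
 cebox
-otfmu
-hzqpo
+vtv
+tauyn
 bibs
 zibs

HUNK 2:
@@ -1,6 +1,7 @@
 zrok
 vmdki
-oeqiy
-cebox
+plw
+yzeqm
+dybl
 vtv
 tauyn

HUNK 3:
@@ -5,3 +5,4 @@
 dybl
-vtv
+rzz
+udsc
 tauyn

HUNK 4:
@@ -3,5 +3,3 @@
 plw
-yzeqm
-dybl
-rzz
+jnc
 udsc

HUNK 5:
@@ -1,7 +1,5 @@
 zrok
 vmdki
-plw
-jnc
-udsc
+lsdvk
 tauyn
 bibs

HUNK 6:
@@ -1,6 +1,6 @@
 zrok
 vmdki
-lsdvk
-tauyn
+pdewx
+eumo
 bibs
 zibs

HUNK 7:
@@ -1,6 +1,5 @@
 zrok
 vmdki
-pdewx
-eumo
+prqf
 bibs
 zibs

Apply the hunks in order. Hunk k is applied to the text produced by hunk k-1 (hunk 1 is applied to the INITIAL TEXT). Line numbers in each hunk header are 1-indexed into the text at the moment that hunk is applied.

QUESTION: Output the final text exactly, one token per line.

Answer: zrok
vmdki
prqf
bibs
zibs

Derivation:
Hunk 1: at line 3 remove [otfmu,hzqpo] add [vtv,tauyn] -> 8 lines: zrok vmdki oeqiy cebox vtv tauyn bibs zibs
Hunk 2: at line 1 remove [oeqiy,cebox] add [plw,yzeqm,dybl] -> 9 lines: zrok vmdki plw yzeqm dybl vtv tauyn bibs zibs
Hunk 3: at line 5 remove [vtv] add [rzz,udsc] -> 10 lines: zrok vmdki plw yzeqm dybl rzz udsc tauyn bibs zibs
Hunk 4: at line 3 remove [yzeqm,dybl,rzz] add [jnc] -> 8 lines: zrok vmdki plw jnc udsc tauyn bibs zibs
Hunk 5: at line 1 remove [plw,jnc,udsc] add [lsdvk] -> 6 lines: zrok vmdki lsdvk tauyn bibs zibs
Hunk 6: at line 1 remove [lsdvk,tauyn] add [pdewx,eumo] -> 6 lines: zrok vmdki pdewx eumo bibs zibs
Hunk 7: at line 1 remove [pdewx,eumo] add [prqf] -> 5 lines: zrok vmdki prqf bibs zibs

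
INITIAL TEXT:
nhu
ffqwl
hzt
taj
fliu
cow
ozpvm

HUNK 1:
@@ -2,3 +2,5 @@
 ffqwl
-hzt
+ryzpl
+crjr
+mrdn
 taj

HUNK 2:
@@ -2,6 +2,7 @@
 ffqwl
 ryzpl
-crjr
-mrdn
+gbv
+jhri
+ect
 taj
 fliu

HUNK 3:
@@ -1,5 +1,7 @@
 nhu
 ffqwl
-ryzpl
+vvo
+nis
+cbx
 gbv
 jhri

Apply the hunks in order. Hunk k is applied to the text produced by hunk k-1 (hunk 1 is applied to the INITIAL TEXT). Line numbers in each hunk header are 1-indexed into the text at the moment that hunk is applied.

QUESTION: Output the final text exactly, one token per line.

Hunk 1: at line 2 remove [hzt] add [ryzpl,crjr,mrdn] -> 9 lines: nhu ffqwl ryzpl crjr mrdn taj fliu cow ozpvm
Hunk 2: at line 2 remove [crjr,mrdn] add [gbv,jhri,ect] -> 10 lines: nhu ffqwl ryzpl gbv jhri ect taj fliu cow ozpvm
Hunk 3: at line 1 remove [ryzpl] add [vvo,nis,cbx] -> 12 lines: nhu ffqwl vvo nis cbx gbv jhri ect taj fliu cow ozpvm

Answer: nhu
ffqwl
vvo
nis
cbx
gbv
jhri
ect
taj
fliu
cow
ozpvm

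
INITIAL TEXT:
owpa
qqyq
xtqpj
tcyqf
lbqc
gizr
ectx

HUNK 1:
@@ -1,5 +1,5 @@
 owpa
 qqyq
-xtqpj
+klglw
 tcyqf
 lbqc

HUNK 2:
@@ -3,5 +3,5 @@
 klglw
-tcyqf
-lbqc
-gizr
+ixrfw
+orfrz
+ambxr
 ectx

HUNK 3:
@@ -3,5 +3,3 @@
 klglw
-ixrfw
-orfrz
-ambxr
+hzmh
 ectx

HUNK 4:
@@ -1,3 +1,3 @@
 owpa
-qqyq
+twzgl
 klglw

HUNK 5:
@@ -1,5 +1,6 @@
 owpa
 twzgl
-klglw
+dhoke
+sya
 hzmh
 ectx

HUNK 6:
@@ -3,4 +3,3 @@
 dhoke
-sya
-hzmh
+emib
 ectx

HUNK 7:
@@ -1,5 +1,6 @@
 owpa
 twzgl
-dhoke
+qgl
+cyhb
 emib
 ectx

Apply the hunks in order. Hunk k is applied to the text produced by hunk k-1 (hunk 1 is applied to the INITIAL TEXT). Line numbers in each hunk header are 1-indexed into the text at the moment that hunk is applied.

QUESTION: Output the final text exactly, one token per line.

Hunk 1: at line 1 remove [xtqpj] add [klglw] -> 7 lines: owpa qqyq klglw tcyqf lbqc gizr ectx
Hunk 2: at line 3 remove [tcyqf,lbqc,gizr] add [ixrfw,orfrz,ambxr] -> 7 lines: owpa qqyq klglw ixrfw orfrz ambxr ectx
Hunk 3: at line 3 remove [ixrfw,orfrz,ambxr] add [hzmh] -> 5 lines: owpa qqyq klglw hzmh ectx
Hunk 4: at line 1 remove [qqyq] add [twzgl] -> 5 lines: owpa twzgl klglw hzmh ectx
Hunk 5: at line 1 remove [klglw] add [dhoke,sya] -> 6 lines: owpa twzgl dhoke sya hzmh ectx
Hunk 6: at line 3 remove [sya,hzmh] add [emib] -> 5 lines: owpa twzgl dhoke emib ectx
Hunk 7: at line 1 remove [dhoke] add [qgl,cyhb] -> 6 lines: owpa twzgl qgl cyhb emib ectx

Answer: owpa
twzgl
qgl
cyhb
emib
ectx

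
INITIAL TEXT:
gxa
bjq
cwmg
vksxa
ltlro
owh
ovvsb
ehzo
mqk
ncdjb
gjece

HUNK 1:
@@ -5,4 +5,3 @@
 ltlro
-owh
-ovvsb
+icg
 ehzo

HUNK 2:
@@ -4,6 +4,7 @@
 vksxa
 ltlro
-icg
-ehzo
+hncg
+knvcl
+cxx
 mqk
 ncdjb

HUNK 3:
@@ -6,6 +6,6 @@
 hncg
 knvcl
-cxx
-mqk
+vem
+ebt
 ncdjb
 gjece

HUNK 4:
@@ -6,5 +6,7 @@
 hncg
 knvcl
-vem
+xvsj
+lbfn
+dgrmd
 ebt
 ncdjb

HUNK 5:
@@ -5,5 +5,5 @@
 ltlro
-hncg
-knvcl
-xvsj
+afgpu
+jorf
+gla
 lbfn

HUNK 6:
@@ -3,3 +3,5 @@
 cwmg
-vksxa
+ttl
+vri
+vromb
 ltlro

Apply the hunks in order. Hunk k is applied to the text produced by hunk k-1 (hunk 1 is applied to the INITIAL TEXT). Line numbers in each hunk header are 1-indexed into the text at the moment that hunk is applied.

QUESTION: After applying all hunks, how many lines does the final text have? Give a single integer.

Hunk 1: at line 5 remove [owh,ovvsb] add [icg] -> 10 lines: gxa bjq cwmg vksxa ltlro icg ehzo mqk ncdjb gjece
Hunk 2: at line 4 remove [icg,ehzo] add [hncg,knvcl,cxx] -> 11 lines: gxa bjq cwmg vksxa ltlro hncg knvcl cxx mqk ncdjb gjece
Hunk 3: at line 6 remove [cxx,mqk] add [vem,ebt] -> 11 lines: gxa bjq cwmg vksxa ltlro hncg knvcl vem ebt ncdjb gjece
Hunk 4: at line 6 remove [vem] add [xvsj,lbfn,dgrmd] -> 13 lines: gxa bjq cwmg vksxa ltlro hncg knvcl xvsj lbfn dgrmd ebt ncdjb gjece
Hunk 5: at line 5 remove [hncg,knvcl,xvsj] add [afgpu,jorf,gla] -> 13 lines: gxa bjq cwmg vksxa ltlro afgpu jorf gla lbfn dgrmd ebt ncdjb gjece
Hunk 6: at line 3 remove [vksxa] add [ttl,vri,vromb] -> 15 lines: gxa bjq cwmg ttl vri vromb ltlro afgpu jorf gla lbfn dgrmd ebt ncdjb gjece
Final line count: 15

Answer: 15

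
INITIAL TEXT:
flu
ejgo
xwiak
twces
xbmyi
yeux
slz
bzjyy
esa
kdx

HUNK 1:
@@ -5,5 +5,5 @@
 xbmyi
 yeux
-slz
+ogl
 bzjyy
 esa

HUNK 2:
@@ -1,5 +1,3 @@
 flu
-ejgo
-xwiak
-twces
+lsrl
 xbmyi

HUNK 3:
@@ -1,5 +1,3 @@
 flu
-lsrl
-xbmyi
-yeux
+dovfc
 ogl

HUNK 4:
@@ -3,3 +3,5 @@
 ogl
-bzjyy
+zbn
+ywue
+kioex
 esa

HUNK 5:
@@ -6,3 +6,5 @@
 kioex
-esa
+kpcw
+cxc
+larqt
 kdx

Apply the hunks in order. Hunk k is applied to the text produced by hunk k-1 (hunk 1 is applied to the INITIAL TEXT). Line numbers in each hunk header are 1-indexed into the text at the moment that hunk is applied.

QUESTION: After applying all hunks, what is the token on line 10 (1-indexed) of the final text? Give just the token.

Hunk 1: at line 5 remove [slz] add [ogl] -> 10 lines: flu ejgo xwiak twces xbmyi yeux ogl bzjyy esa kdx
Hunk 2: at line 1 remove [ejgo,xwiak,twces] add [lsrl] -> 8 lines: flu lsrl xbmyi yeux ogl bzjyy esa kdx
Hunk 3: at line 1 remove [lsrl,xbmyi,yeux] add [dovfc] -> 6 lines: flu dovfc ogl bzjyy esa kdx
Hunk 4: at line 3 remove [bzjyy] add [zbn,ywue,kioex] -> 8 lines: flu dovfc ogl zbn ywue kioex esa kdx
Hunk 5: at line 6 remove [esa] add [kpcw,cxc,larqt] -> 10 lines: flu dovfc ogl zbn ywue kioex kpcw cxc larqt kdx
Final line 10: kdx

Answer: kdx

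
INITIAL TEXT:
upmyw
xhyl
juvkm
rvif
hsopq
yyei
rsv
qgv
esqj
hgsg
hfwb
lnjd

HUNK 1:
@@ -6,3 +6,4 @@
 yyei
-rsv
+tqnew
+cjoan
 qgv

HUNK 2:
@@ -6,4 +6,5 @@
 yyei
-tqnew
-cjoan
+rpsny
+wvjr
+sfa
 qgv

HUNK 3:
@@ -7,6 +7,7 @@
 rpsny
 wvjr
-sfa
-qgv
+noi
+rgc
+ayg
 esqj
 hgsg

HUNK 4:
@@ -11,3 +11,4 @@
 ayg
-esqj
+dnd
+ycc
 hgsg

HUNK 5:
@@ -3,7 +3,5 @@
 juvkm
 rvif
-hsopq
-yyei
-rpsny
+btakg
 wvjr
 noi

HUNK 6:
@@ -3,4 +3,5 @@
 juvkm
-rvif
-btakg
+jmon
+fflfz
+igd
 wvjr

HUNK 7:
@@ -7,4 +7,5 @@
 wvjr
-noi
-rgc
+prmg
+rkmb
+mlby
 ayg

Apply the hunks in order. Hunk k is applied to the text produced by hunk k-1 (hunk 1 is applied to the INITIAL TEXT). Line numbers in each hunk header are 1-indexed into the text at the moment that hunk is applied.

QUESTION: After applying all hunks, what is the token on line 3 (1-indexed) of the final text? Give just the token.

Answer: juvkm

Derivation:
Hunk 1: at line 6 remove [rsv] add [tqnew,cjoan] -> 13 lines: upmyw xhyl juvkm rvif hsopq yyei tqnew cjoan qgv esqj hgsg hfwb lnjd
Hunk 2: at line 6 remove [tqnew,cjoan] add [rpsny,wvjr,sfa] -> 14 lines: upmyw xhyl juvkm rvif hsopq yyei rpsny wvjr sfa qgv esqj hgsg hfwb lnjd
Hunk 3: at line 7 remove [sfa,qgv] add [noi,rgc,ayg] -> 15 lines: upmyw xhyl juvkm rvif hsopq yyei rpsny wvjr noi rgc ayg esqj hgsg hfwb lnjd
Hunk 4: at line 11 remove [esqj] add [dnd,ycc] -> 16 lines: upmyw xhyl juvkm rvif hsopq yyei rpsny wvjr noi rgc ayg dnd ycc hgsg hfwb lnjd
Hunk 5: at line 3 remove [hsopq,yyei,rpsny] add [btakg] -> 14 lines: upmyw xhyl juvkm rvif btakg wvjr noi rgc ayg dnd ycc hgsg hfwb lnjd
Hunk 6: at line 3 remove [rvif,btakg] add [jmon,fflfz,igd] -> 15 lines: upmyw xhyl juvkm jmon fflfz igd wvjr noi rgc ayg dnd ycc hgsg hfwb lnjd
Hunk 7: at line 7 remove [noi,rgc] add [prmg,rkmb,mlby] -> 16 lines: upmyw xhyl juvkm jmon fflfz igd wvjr prmg rkmb mlby ayg dnd ycc hgsg hfwb lnjd
Final line 3: juvkm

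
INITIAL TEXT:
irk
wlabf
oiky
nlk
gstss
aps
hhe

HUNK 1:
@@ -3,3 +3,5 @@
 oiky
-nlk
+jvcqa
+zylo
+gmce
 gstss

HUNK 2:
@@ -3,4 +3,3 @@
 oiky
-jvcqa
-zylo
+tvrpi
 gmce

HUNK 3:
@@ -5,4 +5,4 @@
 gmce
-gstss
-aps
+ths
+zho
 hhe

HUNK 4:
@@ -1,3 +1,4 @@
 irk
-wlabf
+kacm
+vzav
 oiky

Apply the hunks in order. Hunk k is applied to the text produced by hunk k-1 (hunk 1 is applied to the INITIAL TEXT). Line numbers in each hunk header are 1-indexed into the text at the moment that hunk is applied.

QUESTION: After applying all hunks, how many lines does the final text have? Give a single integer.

Hunk 1: at line 3 remove [nlk] add [jvcqa,zylo,gmce] -> 9 lines: irk wlabf oiky jvcqa zylo gmce gstss aps hhe
Hunk 2: at line 3 remove [jvcqa,zylo] add [tvrpi] -> 8 lines: irk wlabf oiky tvrpi gmce gstss aps hhe
Hunk 3: at line 5 remove [gstss,aps] add [ths,zho] -> 8 lines: irk wlabf oiky tvrpi gmce ths zho hhe
Hunk 4: at line 1 remove [wlabf] add [kacm,vzav] -> 9 lines: irk kacm vzav oiky tvrpi gmce ths zho hhe
Final line count: 9

Answer: 9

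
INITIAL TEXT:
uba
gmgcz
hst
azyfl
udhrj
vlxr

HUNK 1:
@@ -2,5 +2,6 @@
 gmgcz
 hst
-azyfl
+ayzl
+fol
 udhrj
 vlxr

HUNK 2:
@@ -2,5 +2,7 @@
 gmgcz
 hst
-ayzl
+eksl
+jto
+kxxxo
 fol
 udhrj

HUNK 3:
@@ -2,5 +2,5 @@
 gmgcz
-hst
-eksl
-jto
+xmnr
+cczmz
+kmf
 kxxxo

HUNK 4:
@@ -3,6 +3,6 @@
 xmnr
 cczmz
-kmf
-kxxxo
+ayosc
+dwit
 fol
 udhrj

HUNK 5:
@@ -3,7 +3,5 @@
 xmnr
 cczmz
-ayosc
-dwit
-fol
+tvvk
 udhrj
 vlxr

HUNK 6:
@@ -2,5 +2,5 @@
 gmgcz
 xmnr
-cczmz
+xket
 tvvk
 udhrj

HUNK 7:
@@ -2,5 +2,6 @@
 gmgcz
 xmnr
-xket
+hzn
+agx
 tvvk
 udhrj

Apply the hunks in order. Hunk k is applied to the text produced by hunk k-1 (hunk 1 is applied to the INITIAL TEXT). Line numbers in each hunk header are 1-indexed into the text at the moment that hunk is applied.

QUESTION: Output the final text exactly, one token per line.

Hunk 1: at line 2 remove [azyfl] add [ayzl,fol] -> 7 lines: uba gmgcz hst ayzl fol udhrj vlxr
Hunk 2: at line 2 remove [ayzl] add [eksl,jto,kxxxo] -> 9 lines: uba gmgcz hst eksl jto kxxxo fol udhrj vlxr
Hunk 3: at line 2 remove [hst,eksl,jto] add [xmnr,cczmz,kmf] -> 9 lines: uba gmgcz xmnr cczmz kmf kxxxo fol udhrj vlxr
Hunk 4: at line 3 remove [kmf,kxxxo] add [ayosc,dwit] -> 9 lines: uba gmgcz xmnr cczmz ayosc dwit fol udhrj vlxr
Hunk 5: at line 3 remove [ayosc,dwit,fol] add [tvvk] -> 7 lines: uba gmgcz xmnr cczmz tvvk udhrj vlxr
Hunk 6: at line 2 remove [cczmz] add [xket] -> 7 lines: uba gmgcz xmnr xket tvvk udhrj vlxr
Hunk 7: at line 2 remove [xket] add [hzn,agx] -> 8 lines: uba gmgcz xmnr hzn agx tvvk udhrj vlxr

Answer: uba
gmgcz
xmnr
hzn
agx
tvvk
udhrj
vlxr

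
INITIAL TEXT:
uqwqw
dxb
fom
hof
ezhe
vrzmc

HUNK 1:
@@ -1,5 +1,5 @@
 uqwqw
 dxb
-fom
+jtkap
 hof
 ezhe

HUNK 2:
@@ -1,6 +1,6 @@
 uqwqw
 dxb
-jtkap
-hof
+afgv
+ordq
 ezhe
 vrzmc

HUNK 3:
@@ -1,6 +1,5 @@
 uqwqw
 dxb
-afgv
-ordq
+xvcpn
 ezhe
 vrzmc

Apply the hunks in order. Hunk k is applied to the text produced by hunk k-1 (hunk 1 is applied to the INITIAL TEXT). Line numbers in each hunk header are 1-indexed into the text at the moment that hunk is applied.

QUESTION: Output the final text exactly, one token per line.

Hunk 1: at line 1 remove [fom] add [jtkap] -> 6 lines: uqwqw dxb jtkap hof ezhe vrzmc
Hunk 2: at line 1 remove [jtkap,hof] add [afgv,ordq] -> 6 lines: uqwqw dxb afgv ordq ezhe vrzmc
Hunk 3: at line 1 remove [afgv,ordq] add [xvcpn] -> 5 lines: uqwqw dxb xvcpn ezhe vrzmc

Answer: uqwqw
dxb
xvcpn
ezhe
vrzmc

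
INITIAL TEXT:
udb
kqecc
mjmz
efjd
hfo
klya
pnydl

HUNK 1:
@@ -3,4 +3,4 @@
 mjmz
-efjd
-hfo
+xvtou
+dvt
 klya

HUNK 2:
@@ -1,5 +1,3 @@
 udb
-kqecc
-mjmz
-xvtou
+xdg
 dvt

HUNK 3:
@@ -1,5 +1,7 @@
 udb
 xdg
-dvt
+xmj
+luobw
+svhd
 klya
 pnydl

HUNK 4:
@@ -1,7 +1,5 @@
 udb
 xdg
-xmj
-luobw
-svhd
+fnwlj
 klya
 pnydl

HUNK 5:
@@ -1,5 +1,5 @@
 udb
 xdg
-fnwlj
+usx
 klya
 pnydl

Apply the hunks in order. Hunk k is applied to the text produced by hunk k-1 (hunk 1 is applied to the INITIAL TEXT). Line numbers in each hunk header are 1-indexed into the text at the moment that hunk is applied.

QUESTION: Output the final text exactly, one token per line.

Hunk 1: at line 3 remove [efjd,hfo] add [xvtou,dvt] -> 7 lines: udb kqecc mjmz xvtou dvt klya pnydl
Hunk 2: at line 1 remove [kqecc,mjmz,xvtou] add [xdg] -> 5 lines: udb xdg dvt klya pnydl
Hunk 3: at line 1 remove [dvt] add [xmj,luobw,svhd] -> 7 lines: udb xdg xmj luobw svhd klya pnydl
Hunk 4: at line 1 remove [xmj,luobw,svhd] add [fnwlj] -> 5 lines: udb xdg fnwlj klya pnydl
Hunk 5: at line 1 remove [fnwlj] add [usx] -> 5 lines: udb xdg usx klya pnydl

Answer: udb
xdg
usx
klya
pnydl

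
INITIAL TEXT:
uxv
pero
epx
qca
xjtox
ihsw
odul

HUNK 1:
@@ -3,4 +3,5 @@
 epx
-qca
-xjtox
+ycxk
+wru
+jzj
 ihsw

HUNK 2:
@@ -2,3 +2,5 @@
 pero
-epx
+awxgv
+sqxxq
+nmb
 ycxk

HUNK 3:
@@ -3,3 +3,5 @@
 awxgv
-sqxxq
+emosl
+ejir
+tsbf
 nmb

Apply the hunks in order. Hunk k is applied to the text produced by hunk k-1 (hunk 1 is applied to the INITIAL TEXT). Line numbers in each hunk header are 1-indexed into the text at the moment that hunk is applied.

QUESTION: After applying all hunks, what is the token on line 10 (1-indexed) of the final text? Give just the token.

Answer: jzj

Derivation:
Hunk 1: at line 3 remove [qca,xjtox] add [ycxk,wru,jzj] -> 8 lines: uxv pero epx ycxk wru jzj ihsw odul
Hunk 2: at line 2 remove [epx] add [awxgv,sqxxq,nmb] -> 10 lines: uxv pero awxgv sqxxq nmb ycxk wru jzj ihsw odul
Hunk 3: at line 3 remove [sqxxq] add [emosl,ejir,tsbf] -> 12 lines: uxv pero awxgv emosl ejir tsbf nmb ycxk wru jzj ihsw odul
Final line 10: jzj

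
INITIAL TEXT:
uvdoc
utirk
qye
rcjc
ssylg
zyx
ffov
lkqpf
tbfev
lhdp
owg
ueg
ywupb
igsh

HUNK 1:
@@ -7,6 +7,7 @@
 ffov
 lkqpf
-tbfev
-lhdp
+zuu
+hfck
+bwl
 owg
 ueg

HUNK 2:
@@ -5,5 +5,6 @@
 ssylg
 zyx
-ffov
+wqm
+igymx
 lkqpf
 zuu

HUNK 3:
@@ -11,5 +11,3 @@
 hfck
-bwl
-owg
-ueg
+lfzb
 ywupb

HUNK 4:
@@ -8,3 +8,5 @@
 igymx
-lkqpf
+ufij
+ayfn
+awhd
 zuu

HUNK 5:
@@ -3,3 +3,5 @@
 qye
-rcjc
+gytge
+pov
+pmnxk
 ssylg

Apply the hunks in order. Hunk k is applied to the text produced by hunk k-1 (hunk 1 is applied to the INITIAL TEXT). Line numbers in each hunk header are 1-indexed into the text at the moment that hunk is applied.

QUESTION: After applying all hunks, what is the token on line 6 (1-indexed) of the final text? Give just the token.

Answer: pmnxk

Derivation:
Hunk 1: at line 7 remove [tbfev,lhdp] add [zuu,hfck,bwl] -> 15 lines: uvdoc utirk qye rcjc ssylg zyx ffov lkqpf zuu hfck bwl owg ueg ywupb igsh
Hunk 2: at line 5 remove [ffov] add [wqm,igymx] -> 16 lines: uvdoc utirk qye rcjc ssylg zyx wqm igymx lkqpf zuu hfck bwl owg ueg ywupb igsh
Hunk 3: at line 11 remove [bwl,owg,ueg] add [lfzb] -> 14 lines: uvdoc utirk qye rcjc ssylg zyx wqm igymx lkqpf zuu hfck lfzb ywupb igsh
Hunk 4: at line 8 remove [lkqpf] add [ufij,ayfn,awhd] -> 16 lines: uvdoc utirk qye rcjc ssylg zyx wqm igymx ufij ayfn awhd zuu hfck lfzb ywupb igsh
Hunk 5: at line 3 remove [rcjc] add [gytge,pov,pmnxk] -> 18 lines: uvdoc utirk qye gytge pov pmnxk ssylg zyx wqm igymx ufij ayfn awhd zuu hfck lfzb ywupb igsh
Final line 6: pmnxk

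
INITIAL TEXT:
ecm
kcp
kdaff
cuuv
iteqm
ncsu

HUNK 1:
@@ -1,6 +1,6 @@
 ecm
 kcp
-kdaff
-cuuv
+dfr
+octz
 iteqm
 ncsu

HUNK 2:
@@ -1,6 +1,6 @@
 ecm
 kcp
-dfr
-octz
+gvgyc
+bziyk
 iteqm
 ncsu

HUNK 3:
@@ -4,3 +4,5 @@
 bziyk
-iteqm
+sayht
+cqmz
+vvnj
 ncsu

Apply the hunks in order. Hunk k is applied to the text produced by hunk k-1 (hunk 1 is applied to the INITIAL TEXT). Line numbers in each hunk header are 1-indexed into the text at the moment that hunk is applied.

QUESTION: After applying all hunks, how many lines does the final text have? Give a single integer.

Answer: 8

Derivation:
Hunk 1: at line 1 remove [kdaff,cuuv] add [dfr,octz] -> 6 lines: ecm kcp dfr octz iteqm ncsu
Hunk 2: at line 1 remove [dfr,octz] add [gvgyc,bziyk] -> 6 lines: ecm kcp gvgyc bziyk iteqm ncsu
Hunk 3: at line 4 remove [iteqm] add [sayht,cqmz,vvnj] -> 8 lines: ecm kcp gvgyc bziyk sayht cqmz vvnj ncsu
Final line count: 8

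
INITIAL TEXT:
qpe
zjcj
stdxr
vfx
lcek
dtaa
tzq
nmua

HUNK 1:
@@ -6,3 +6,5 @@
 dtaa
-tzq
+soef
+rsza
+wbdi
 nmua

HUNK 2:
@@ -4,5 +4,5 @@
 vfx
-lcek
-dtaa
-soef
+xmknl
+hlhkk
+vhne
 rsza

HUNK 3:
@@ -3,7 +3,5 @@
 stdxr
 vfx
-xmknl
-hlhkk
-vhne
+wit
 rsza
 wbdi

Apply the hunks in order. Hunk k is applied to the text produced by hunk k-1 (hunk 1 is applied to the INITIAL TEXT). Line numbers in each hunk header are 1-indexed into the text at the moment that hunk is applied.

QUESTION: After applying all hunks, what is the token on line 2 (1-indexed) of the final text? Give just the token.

Answer: zjcj

Derivation:
Hunk 1: at line 6 remove [tzq] add [soef,rsza,wbdi] -> 10 lines: qpe zjcj stdxr vfx lcek dtaa soef rsza wbdi nmua
Hunk 2: at line 4 remove [lcek,dtaa,soef] add [xmknl,hlhkk,vhne] -> 10 lines: qpe zjcj stdxr vfx xmknl hlhkk vhne rsza wbdi nmua
Hunk 3: at line 3 remove [xmknl,hlhkk,vhne] add [wit] -> 8 lines: qpe zjcj stdxr vfx wit rsza wbdi nmua
Final line 2: zjcj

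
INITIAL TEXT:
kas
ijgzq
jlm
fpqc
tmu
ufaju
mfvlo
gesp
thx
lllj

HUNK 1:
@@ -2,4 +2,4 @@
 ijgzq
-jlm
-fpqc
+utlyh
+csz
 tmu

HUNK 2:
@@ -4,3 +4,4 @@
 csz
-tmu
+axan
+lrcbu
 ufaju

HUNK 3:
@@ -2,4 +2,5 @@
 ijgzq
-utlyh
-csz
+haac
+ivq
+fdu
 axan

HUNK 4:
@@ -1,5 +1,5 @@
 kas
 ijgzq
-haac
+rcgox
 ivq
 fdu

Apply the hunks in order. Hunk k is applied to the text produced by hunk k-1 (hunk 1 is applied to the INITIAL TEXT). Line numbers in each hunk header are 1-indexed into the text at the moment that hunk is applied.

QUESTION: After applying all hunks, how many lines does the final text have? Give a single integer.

Answer: 12

Derivation:
Hunk 1: at line 2 remove [jlm,fpqc] add [utlyh,csz] -> 10 lines: kas ijgzq utlyh csz tmu ufaju mfvlo gesp thx lllj
Hunk 2: at line 4 remove [tmu] add [axan,lrcbu] -> 11 lines: kas ijgzq utlyh csz axan lrcbu ufaju mfvlo gesp thx lllj
Hunk 3: at line 2 remove [utlyh,csz] add [haac,ivq,fdu] -> 12 lines: kas ijgzq haac ivq fdu axan lrcbu ufaju mfvlo gesp thx lllj
Hunk 4: at line 1 remove [haac] add [rcgox] -> 12 lines: kas ijgzq rcgox ivq fdu axan lrcbu ufaju mfvlo gesp thx lllj
Final line count: 12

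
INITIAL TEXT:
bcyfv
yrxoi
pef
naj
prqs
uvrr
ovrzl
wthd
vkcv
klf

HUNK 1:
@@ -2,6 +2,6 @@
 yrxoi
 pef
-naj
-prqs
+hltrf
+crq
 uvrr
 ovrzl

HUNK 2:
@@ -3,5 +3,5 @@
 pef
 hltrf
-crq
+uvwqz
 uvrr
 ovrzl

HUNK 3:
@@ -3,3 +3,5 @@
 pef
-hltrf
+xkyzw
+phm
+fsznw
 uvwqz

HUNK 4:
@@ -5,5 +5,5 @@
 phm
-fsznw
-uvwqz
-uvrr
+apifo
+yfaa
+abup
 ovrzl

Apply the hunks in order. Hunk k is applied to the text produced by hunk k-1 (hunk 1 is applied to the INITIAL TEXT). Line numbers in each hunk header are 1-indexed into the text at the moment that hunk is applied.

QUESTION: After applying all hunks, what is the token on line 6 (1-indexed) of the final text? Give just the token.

Answer: apifo

Derivation:
Hunk 1: at line 2 remove [naj,prqs] add [hltrf,crq] -> 10 lines: bcyfv yrxoi pef hltrf crq uvrr ovrzl wthd vkcv klf
Hunk 2: at line 3 remove [crq] add [uvwqz] -> 10 lines: bcyfv yrxoi pef hltrf uvwqz uvrr ovrzl wthd vkcv klf
Hunk 3: at line 3 remove [hltrf] add [xkyzw,phm,fsznw] -> 12 lines: bcyfv yrxoi pef xkyzw phm fsznw uvwqz uvrr ovrzl wthd vkcv klf
Hunk 4: at line 5 remove [fsznw,uvwqz,uvrr] add [apifo,yfaa,abup] -> 12 lines: bcyfv yrxoi pef xkyzw phm apifo yfaa abup ovrzl wthd vkcv klf
Final line 6: apifo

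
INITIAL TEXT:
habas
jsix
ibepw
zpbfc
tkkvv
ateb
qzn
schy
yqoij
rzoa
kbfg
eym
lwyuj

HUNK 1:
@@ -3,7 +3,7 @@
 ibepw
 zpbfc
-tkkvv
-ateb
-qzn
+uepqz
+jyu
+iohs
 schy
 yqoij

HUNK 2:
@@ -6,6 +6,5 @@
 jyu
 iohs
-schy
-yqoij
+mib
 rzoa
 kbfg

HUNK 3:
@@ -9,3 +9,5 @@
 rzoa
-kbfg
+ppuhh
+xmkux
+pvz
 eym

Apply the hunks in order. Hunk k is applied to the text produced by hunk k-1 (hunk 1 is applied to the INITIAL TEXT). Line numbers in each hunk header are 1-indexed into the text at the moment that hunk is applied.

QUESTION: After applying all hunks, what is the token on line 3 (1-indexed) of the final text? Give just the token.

Answer: ibepw

Derivation:
Hunk 1: at line 3 remove [tkkvv,ateb,qzn] add [uepqz,jyu,iohs] -> 13 lines: habas jsix ibepw zpbfc uepqz jyu iohs schy yqoij rzoa kbfg eym lwyuj
Hunk 2: at line 6 remove [schy,yqoij] add [mib] -> 12 lines: habas jsix ibepw zpbfc uepqz jyu iohs mib rzoa kbfg eym lwyuj
Hunk 3: at line 9 remove [kbfg] add [ppuhh,xmkux,pvz] -> 14 lines: habas jsix ibepw zpbfc uepqz jyu iohs mib rzoa ppuhh xmkux pvz eym lwyuj
Final line 3: ibepw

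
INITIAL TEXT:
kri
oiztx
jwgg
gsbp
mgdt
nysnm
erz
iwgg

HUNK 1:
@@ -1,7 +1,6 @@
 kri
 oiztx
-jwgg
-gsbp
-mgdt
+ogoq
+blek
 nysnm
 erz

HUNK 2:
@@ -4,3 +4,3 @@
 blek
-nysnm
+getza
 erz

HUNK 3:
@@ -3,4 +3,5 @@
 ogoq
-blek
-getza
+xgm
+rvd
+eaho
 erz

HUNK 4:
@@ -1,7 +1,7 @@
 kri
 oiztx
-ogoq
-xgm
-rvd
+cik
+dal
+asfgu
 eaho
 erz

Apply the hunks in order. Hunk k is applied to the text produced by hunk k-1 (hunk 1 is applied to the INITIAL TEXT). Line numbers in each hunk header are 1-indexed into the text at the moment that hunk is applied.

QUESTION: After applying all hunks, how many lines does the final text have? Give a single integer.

Hunk 1: at line 1 remove [jwgg,gsbp,mgdt] add [ogoq,blek] -> 7 lines: kri oiztx ogoq blek nysnm erz iwgg
Hunk 2: at line 4 remove [nysnm] add [getza] -> 7 lines: kri oiztx ogoq blek getza erz iwgg
Hunk 3: at line 3 remove [blek,getza] add [xgm,rvd,eaho] -> 8 lines: kri oiztx ogoq xgm rvd eaho erz iwgg
Hunk 4: at line 1 remove [ogoq,xgm,rvd] add [cik,dal,asfgu] -> 8 lines: kri oiztx cik dal asfgu eaho erz iwgg
Final line count: 8

Answer: 8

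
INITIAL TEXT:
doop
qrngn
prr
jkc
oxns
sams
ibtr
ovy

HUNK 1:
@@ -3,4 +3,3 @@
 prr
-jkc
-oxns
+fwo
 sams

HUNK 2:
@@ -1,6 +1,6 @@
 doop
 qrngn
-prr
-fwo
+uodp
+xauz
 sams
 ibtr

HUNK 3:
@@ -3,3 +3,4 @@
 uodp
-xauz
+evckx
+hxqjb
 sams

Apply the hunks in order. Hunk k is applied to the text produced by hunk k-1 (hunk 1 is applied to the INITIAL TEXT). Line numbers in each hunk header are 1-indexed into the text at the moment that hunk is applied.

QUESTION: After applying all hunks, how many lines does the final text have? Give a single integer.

Answer: 8

Derivation:
Hunk 1: at line 3 remove [jkc,oxns] add [fwo] -> 7 lines: doop qrngn prr fwo sams ibtr ovy
Hunk 2: at line 1 remove [prr,fwo] add [uodp,xauz] -> 7 lines: doop qrngn uodp xauz sams ibtr ovy
Hunk 3: at line 3 remove [xauz] add [evckx,hxqjb] -> 8 lines: doop qrngn uodp evckx hxqjb sams ibtr ovy
Final line count: 8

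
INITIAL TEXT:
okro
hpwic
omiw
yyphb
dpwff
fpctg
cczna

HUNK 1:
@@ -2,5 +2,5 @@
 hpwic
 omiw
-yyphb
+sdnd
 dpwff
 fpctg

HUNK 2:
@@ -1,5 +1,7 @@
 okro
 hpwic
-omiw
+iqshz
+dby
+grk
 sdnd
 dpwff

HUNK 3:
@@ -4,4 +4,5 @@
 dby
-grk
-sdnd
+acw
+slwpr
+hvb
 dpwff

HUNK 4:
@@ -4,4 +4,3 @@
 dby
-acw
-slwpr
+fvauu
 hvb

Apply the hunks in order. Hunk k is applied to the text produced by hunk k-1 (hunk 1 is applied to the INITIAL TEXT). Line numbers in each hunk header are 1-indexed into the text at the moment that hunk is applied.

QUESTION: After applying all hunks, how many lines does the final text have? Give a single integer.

Answer: 9

Derivation:
Hunk 1: at line 2 remove [yyphb] add [sdnd] -> 7 lines: okro hpwic omiw sdnd dpwff fpctg cczna
Hunk 2: at line 1 remove [omiw] add [iqshz,dby,grk] -> 9 lines: okro hpwic iqshz dby grk sdnd dpwff fpctg cczna
Hunk 3: at line 4 remove [grk,sdnd] add [acw,slwpr,hvb] -> 10 lines: okro hpwic iqshz dby acw slwpr hvb dpwff fpctg cczna
Hunk 4: at line 4 remove [acw,slwpr] add [fvauu] -> 9 lines: okro hpwic iqshz dby fvauu hvb dpwff fpctg cczna
Final line count: 9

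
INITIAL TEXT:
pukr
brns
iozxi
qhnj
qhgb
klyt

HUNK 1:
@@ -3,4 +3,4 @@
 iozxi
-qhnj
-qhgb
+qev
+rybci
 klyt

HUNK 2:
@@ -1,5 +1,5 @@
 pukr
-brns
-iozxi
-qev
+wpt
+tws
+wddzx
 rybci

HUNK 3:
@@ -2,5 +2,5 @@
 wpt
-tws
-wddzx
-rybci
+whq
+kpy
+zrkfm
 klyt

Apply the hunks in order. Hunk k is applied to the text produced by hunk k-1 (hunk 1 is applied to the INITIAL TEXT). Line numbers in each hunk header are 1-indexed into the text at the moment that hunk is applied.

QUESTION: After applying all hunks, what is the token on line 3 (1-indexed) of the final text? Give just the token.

Hunk 1: at line 3 remove [qhnj,qhgb] add [qev,rybci] -> 6 lines: pukr brns iozxi qev rybci klyt
Hunk 2: at line 1 remove [brns,iozxi,qev] add [wpt,tws,wddzx] -> 6 lines: pukr wpt tws wddzx rybci klyt
Hunk 3: at line 2 remove [tws,wddzx,rybci] add [whq,kpy,zrkfm] -> 6 lines: pukr wpt whq kpy zrkfm klyt
Final line 3: whq

Answer: whq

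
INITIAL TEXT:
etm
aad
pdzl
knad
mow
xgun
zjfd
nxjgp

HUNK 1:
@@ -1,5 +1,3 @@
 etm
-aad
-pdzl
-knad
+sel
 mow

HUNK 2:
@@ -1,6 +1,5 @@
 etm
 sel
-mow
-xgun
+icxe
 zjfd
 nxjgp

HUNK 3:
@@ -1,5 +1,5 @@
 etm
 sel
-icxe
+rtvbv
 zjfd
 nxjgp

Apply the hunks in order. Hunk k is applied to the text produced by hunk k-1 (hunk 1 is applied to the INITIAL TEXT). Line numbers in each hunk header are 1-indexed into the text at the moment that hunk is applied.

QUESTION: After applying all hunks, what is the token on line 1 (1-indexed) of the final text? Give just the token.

Answer: etm

Derivation:
Hunk 1: at line 1 remove [aad,pdzl,knad] add [sel] -> 6 lines: etm sel mow xgun zjfd nxjgp
Hunk 2: at line 1 remove [mow,xgun] add [icxe] -> 5 lines: etm sel icxe zjfd nxjgp
Hunk 3: at line 1 remove [icxe] add [rtvbv] -> 5 lines: etm sel rtvbv zjfd nxjgp
Final line 1: etm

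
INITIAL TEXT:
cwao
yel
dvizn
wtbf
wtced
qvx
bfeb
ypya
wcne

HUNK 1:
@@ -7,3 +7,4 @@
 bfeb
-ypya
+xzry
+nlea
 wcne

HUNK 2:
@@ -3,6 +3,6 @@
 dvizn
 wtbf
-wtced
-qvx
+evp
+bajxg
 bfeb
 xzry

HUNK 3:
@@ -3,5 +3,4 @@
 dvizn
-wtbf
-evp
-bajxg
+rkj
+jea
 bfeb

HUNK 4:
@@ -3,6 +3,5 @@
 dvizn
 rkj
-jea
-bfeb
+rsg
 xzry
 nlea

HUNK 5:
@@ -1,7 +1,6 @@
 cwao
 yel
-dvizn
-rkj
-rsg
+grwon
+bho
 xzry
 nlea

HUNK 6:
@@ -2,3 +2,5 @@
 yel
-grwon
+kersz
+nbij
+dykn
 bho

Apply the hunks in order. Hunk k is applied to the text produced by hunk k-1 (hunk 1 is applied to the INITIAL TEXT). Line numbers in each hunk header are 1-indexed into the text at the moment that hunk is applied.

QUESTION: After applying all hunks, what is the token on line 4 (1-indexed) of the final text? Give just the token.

Answer: nbij

Derivation:
Hunk 1: at line 7 remove [ypya] add [xzry,nlea] -> 10 lines: cwao yel dvizn wtbf wtced qvx bfeb xzry nlea wcne
Hunk 2: at line 3 remove [wtced,qvx] add [evp,bajxg] -> 10 lines: cwao yel dvizn wtbf evp bajxg bfeb xzry nlea wcne
Hunk 3: at line 3 remove [wtbf,evp,bajxg] add [rkj,jea] -> 9 lines: cwao yel dvizn rkj jea bfeb xzry nlea wcne
Hunk 4: at line 3 remove [jea,bfeb] add [rsg] -> 8 lines: cwao yel dvizn rkj rsg xzry nlea wcne
Hunk 5: at line 1 remove [dvizn,rkj,rsg] add [grwon,bho] -> 7 lines: cwao yel grwon bho xzry nlea wcne
Hunk 6: at line 2 remove [grwon] add [kersz,nbij,dykn] -> 9 lines: cwao yel kersz nbij dykn bho xzry nlea wcne
Final line 4: nbij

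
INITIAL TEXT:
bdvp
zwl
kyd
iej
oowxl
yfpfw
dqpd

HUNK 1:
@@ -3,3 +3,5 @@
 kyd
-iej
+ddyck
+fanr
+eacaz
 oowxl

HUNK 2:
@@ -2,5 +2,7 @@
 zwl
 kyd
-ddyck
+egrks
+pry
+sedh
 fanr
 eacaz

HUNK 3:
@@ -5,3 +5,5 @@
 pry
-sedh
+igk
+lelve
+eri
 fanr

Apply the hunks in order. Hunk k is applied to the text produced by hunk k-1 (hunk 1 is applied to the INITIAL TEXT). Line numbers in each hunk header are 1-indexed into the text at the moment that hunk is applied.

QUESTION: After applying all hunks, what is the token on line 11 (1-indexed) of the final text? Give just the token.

Hunk 1: at line 3 remove [iej] add [ddyck,fanr,eacaz] -> 9 lines: bdvp zwl kyd ddyck fanr eacaz oowxl yfpfw dqpd
Hunk 2: at line 2 remove [ddyck] add [egrks,pry,sedh] -> 11 lines: bdvp zwl kyd egrks pry sedh fanr eacaz oowxl yfpfw dqpd
Hunk 3: at line 5 remove [sedh] add [igk,lelve,eri] -> 13 lines: bdvp zwl kyd egrks pry igk lelve eri fanr eacaz oowxl yfpfw dqpd
Final line 11: oowxl

Answer: oowxl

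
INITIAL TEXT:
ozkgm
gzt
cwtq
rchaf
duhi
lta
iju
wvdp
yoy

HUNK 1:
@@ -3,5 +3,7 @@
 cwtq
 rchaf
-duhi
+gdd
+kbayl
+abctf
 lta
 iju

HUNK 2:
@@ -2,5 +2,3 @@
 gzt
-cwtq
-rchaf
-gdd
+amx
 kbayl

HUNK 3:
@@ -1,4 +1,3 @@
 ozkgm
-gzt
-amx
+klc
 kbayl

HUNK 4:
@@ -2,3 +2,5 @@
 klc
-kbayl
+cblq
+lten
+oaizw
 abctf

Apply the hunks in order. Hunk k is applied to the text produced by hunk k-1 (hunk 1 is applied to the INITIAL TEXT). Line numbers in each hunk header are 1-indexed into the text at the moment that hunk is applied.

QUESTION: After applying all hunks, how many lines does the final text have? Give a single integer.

Hunk 1: at line 3 remove [duhi] add [gdd,kbayl,abctf] -> 11 lines: ozkgm gzt cwtq rchaf gdd kbayl abctf lta iju wvdp yoy
Hunk 2: at line 2 remove [cwtq,rchaf,gdd] add [amx] -> 9 lines: ozkgm gzt amx kbayl abctf lta iju wvdp yoy
Hunk 3: at line 1 remove [gzt,amx] add [klc] -> 8 lines: ozkgm klc kbayl abctf lta iju wvdp yoy
Hunk 4: at line 2 remove [kbayl] add [cblq,lten,oaizw] -> 10 lines: ozkgm klc cblq lten oaizw abctf lta iju wvdp yoy
Final line count: 10

Answer: 10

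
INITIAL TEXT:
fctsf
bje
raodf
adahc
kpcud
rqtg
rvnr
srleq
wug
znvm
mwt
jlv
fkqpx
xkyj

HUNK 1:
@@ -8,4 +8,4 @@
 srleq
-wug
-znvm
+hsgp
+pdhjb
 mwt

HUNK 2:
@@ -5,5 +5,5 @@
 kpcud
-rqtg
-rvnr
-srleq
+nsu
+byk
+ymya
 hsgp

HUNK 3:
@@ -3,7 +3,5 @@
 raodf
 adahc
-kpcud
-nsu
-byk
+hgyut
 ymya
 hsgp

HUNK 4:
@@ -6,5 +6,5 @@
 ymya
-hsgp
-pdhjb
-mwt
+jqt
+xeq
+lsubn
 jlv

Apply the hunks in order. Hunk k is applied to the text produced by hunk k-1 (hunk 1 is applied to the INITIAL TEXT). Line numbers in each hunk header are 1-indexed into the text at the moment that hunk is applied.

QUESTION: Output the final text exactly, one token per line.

Answer: fctsf
bje
raodf
adahc
hgyut
ymya
jqt
xeq
lsubn
jlv
fkqpx
xkyj

Derivation:
Hunk 1: at line 8 remove [wug,znvm] add [hsgp,pdhjb] -> 14 lines: fctsf bje raodf adahc kpcud rqtg rvnr srleq hsgp pdhjb mwt jlv fkqpx xkyj
Hunk 2: at line 5 remove [rqtg,rvnr,srleq] add [nsu,byk,ymya] -> 14 lines: fctsf bje raodf adahc kpcud nsu byk ymya hsgp pdhjb mwt jlv fkqpx xkyj
Hunk 3: at line 3 remove [kpcud,nsu,byk] add [hgyut] -> 12 lines: fctsf bje raodf adahc hgyut ymya hsgp pdhjb mwt jlv fkqpx xkyj
Hunk 4: at line 6 remove [hsgp,pdhjb,mwt] add [jqt,xeq,lsubn] -> 12 lines: fctsf bje raodf adahc hgyut ymya jqt xeq lsubn jlv fkqpx xkyj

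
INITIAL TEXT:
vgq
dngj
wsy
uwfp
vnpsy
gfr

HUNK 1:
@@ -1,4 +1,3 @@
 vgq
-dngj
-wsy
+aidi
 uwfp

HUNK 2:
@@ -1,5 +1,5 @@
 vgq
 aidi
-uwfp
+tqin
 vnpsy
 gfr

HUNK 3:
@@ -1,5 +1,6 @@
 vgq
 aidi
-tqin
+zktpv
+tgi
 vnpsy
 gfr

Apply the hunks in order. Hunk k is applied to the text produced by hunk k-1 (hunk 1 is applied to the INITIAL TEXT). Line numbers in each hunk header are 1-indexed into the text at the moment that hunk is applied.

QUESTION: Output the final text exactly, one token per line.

Hunk 1: at line 1 remove [dngj,wsy] add [aidi] -> 5 lines: vgq aidi uwfp vnpsy gfr
Hunk 2: at line 1 remove [uwfp] add [tqin] -> 5 lines: vgq aidi tqin vnpsy gfr
Hunk 3: at line 1 remove [tqin] add [zktpv,tgi] -> 6 lines: vgq aidi zktpv tgi vnpsy gfr

Answer: vgq
aidi
zktpv
tgi
vnpsy
gfr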